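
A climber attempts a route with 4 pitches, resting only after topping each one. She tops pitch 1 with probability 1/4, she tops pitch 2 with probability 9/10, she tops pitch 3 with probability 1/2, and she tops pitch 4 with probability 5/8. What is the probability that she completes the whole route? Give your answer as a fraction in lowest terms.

9/128

Multiplying along the chain,
P = 1/4 × 9/10 × 1/2 × 5/8 = 45/640 = 9/128.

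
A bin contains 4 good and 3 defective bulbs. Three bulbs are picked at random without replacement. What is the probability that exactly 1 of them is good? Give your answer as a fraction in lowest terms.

One ordering (good drawn first) has probability 4/7 × 3/6 × 2/5 = 24/210 = 4/35.
There are C(3,1) = 3 such orderings, each equally likely, so P = 3 × 4/35 = 12/35.

12/35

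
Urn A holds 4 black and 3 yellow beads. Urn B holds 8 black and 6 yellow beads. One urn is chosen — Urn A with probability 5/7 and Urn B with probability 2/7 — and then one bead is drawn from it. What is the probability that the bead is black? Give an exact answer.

From Urn A: P(black) = 4/7.
From Urn B: P(black) = 8/14.
Total probability = (5/7)(4/7) + (2/7)(8/14) = 4/7.

4/7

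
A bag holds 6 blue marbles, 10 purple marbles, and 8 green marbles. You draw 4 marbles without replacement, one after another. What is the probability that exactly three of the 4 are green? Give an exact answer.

One ordering (green drawn first) has probability 8/24 × 7/23 × 6/22 × 16/21 = 5376/255024 = 16/759.
There are C(4,3) = 4 such orderings, each equally likely, so P = 4 × 16/759 = 64/759.

64/759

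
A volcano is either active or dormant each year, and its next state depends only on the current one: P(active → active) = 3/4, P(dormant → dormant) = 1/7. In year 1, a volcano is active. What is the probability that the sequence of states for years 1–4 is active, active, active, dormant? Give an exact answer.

9/64

Year 1 is given. For each transition, use the conditional probability from the current state:
P(active | active) = 3/4; P(active | active) = 3/4; P(dormant | active) = 1/4.
P = 3/4 × 3/4 × 1/4 = 9/64.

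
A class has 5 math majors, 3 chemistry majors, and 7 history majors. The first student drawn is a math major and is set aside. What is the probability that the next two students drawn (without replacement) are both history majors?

After the first draw, 7 of the remaining 14 students are history majors.
P = 7/14 × 6/13 = 42/182 = 3/13.

3/13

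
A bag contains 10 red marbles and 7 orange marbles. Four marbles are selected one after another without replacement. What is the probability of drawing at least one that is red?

P(no red) = 7/17 × 6/16 × 5/15 × 4/14 = 840/57120 = 1/68.
P(at least one) = 1 − 1/68 = 67/68.

67/68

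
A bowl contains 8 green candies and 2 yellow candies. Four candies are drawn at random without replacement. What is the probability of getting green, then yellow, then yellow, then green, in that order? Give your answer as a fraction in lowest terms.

Multiply the probability of each draw given the previous ones:
P = 8/10 × 2/9 × 1/8 × 7/7 = 112/5040 = 1/45.

1/45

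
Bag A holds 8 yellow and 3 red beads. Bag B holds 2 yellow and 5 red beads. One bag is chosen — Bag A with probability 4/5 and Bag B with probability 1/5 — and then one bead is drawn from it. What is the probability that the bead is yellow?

From Bag A: P(yellow) = 8/11.
From Bag B: P(yellow) = 2/7.
Total probability = (4/5)(8/11) + (1/5)(2/7) = 246/385.

246/385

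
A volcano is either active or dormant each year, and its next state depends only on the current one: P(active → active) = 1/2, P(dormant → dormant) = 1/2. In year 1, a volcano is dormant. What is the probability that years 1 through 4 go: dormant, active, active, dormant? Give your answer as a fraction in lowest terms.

1/8

Year 1 is given. For each transition, use the conditional probability from the current state:
P(active | dormant) = 1/2; P(active | active) = 1/2; P(dormant | active) = 1/2.
P = 1/2 × 1/2 × 1/2 = 1/8.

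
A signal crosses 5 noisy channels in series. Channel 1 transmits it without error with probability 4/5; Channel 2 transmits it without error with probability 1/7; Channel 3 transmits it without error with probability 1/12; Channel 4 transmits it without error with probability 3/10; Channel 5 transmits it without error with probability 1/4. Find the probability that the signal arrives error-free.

Multiplying along the chain,
P = 4/5 × 1/7 × 1/12 × 3/10 × 1/4 = 12/16800 = 1/1400.

1/1400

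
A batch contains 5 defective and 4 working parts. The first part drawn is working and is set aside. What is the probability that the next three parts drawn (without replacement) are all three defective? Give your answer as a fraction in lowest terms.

5/28

With the first part removed, 5 defective remain out of 8.
P = 5/8 × 4/7 × 3/6 = 60/336 = 5/28.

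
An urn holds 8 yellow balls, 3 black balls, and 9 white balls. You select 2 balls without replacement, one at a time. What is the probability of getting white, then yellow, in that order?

18/95

Chain rule:
P = 9/20 × 8/19 = 72/380 = 18/95.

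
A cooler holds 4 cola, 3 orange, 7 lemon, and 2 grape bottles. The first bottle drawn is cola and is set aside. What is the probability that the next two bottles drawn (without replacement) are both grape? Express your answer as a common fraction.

After the first draw, 2 of the remaining 15 bottles are grape.
P = 2/15 × 1/14 = 2/210 = 1/105.

1/105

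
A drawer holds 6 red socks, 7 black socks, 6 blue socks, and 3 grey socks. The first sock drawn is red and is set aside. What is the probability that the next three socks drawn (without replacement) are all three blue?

With the first sock removed, 6 blue remain out of 21.
P = 6/21 × 5/20 × 4/19 = 120/7980 = 2/133.

2/133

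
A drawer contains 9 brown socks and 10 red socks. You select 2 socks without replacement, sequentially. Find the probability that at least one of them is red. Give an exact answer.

15/19

P(no red) = 9/19 × 8/18 = 72/342 = 4/19.
P(at least one) = 1 − 4/19 = 15/19.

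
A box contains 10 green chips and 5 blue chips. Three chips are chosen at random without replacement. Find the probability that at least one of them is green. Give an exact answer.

P(no green) = 5/15 × 4/14 × 3/13 = 60/2730 = 2/91.
P(at least one) = 1 − 2/91 = 89/91.

89/91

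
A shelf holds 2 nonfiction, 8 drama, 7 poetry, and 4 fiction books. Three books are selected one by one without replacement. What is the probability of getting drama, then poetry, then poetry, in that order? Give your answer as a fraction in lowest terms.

4/95

Each draw changes the counts, so multiply the conditional probabilities along the sequence:
P = 8/21 × 7/20 × 6/19 = 336/7980 = 4/95.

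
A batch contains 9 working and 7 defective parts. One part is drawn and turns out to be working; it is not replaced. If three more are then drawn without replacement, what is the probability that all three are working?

8/65

With the first part removed, 8 working remain out of 15.
P = 8/15 × 7/14 × 6/13 = 336/2730 = 8/65.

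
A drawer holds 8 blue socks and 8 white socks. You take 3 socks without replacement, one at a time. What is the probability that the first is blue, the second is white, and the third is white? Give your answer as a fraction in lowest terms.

2/15

Multiply the probability of each draw given the previous ones:
P = 8/16 × 8/15 × 7/14 = 448/3360 = 2/15.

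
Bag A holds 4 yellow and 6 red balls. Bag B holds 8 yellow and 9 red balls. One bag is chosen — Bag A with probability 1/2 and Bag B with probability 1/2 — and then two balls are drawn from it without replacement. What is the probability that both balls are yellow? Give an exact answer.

173/1020

From Bag A: P(both yellow) = (4/10)(3/9) = 2/15.
From Bag B: P(both yellow) = (8/17)(7/16) = 7/34.
Total probability = (1/2)(2/15) + (1/2)(7/34) = 173/1020.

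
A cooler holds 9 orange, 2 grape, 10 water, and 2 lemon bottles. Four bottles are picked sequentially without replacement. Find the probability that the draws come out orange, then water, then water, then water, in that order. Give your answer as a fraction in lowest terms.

Multiply the probability of each draw given the previous ones:
P = 9/23 × 10/22 × 9/21 × 8/20 = 6480/212520 = 54/1771.

54/1771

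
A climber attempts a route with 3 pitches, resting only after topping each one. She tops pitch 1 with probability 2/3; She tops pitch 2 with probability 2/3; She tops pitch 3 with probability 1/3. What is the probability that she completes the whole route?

4/27

Multiplying along the chain,
P = 2/3 × 2/3 × 1/3 = 4/27.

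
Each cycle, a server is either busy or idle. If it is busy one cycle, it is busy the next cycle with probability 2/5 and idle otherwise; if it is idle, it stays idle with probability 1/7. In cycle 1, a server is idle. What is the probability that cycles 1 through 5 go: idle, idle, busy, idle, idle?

18/1715

Cycle 1 is given. For each transition, use the conditional probability from the current state:
P(idle | idle) = 1/7; P(busy | idle) = 6/7; P(idle | busy) = 3/5; P(idle | idle) = 1/7.
P = 1/7 × 6/7 × 3/5 × 1/7 = 18/1715.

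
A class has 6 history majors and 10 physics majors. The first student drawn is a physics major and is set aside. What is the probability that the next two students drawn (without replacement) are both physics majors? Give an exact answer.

With the first student removed, 9 physics majors remain out of 15.
P = 9/15 × 8/14 = 72/210 = 12/35.

12/35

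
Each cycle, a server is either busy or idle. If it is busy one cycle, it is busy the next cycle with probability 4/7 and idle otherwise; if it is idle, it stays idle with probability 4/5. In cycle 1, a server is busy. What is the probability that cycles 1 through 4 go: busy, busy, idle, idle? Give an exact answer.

Cycle 1 is given. For each transition, use the conditional probability from the current state:
P(busy | busy) = 4/7; P(idle | busy) = 3/7; P(idle | idle) = 4/5.
P = 4/7 × 3/7 × 4/5 = 48/245.

48/245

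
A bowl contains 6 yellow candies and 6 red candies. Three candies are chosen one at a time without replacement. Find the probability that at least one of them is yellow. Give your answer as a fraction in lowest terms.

10/11

P(no yellow) = 6/12 × 5/11 × 4/10 = 120/1320 = 1/11.
P(at least one) = 1 − 1/11 = 10/11.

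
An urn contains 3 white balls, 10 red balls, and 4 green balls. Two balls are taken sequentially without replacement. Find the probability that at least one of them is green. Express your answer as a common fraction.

29/68

P(no green) = 13/17 × 12/16 = 156/272 = 39/68.
P(at least one) = 1 − 39/68 = 29/68.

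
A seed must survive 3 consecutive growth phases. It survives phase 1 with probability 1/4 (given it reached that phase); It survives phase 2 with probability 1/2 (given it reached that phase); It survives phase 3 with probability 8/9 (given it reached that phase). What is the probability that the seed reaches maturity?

The events are sequential, so multiply the conditional probabilities:
P = 1/4 × 1/2 × 8/9 = 8/72 = 1/9.

1/9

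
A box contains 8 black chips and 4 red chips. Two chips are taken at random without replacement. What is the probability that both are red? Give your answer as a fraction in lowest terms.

P(all red) = 4/12 × 3/11 = 12/132 = 1/11.

1/11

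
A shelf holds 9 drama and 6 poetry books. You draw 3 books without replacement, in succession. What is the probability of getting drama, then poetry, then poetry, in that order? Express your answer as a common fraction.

Chain rule:
P = 9/15 × 6/14 × 5/13 = 270/2730 = 9/91.

9/91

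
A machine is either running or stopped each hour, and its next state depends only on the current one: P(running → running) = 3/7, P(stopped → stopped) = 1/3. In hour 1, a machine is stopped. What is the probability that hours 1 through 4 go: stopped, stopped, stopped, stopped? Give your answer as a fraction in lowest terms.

Hour 1 is given. For each transition, use the conditional probability from the current state:
P(stopped | stopped) = 1/3; P(stopped | stopped) = 1/3; P(stopped | stopped) = 1/3.
P = 1/3 × 1/3 × 1/3 = 1/27.

1/27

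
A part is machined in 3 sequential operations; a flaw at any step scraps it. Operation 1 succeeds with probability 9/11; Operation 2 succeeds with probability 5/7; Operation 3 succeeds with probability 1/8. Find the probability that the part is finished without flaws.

45/616

Multiplying along the chain,
P = 9/11 × 5/7 × 1/8 = 45/616.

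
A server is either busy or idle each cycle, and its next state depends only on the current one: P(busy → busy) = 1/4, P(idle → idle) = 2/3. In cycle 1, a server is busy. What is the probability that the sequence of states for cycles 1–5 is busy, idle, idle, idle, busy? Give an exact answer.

Cycle 1 is given. For each transition, use the conditional probability from the current state:
P(idle | busy) = 3/4; P(idle | idle) = 2/3; P(idle | idle) = 2/3; P(busy | idle) = 1/3.
P = 3/4 × 2/3 × 2/3 × 1/3 = 12/108 = 1/9.

1/9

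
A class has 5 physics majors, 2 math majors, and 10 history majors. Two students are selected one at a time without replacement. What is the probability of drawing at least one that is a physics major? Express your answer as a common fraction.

P(no physics majors) = 12/17 × 11/16 = 132/272 = 33/68.
P(at least one) = 1 − 33/68 = 35/68.

35/68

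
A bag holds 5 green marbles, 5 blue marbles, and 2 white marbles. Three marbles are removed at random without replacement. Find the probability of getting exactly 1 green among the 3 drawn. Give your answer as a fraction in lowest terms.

21/44

One ordering (green drawn first) has probability 5/12 × 7/11 × 6/10 = 210/1320 = 7/44.
There are C(3,1) = 3 such orderings, each equally likely, so P = 3 × 7/44 = 21/44.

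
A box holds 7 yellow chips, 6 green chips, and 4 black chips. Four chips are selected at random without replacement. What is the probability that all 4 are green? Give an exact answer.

3/476

P(every draw is green) = 6/17 × 5/16 × 4/15 × 3/14 = 360/57120 = 3/476.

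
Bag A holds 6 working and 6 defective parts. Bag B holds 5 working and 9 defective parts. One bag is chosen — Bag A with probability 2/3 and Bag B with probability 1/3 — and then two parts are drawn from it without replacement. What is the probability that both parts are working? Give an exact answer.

From Bag A: P(both working) = (6/12)(5/11) = 5/22.
From Bag B: P(both working) = (5/14)(4/13) = 10/91.
Total probability = (2/3)(5/22) + (1/3)(10/91) = 565/3003.

565/3003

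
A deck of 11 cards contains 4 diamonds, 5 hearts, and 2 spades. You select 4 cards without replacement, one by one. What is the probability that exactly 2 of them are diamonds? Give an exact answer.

21/55

One ordering (diamonds drawn first) has probability 4/11 × 3/10 × 7/9 × 6/8 = 504/7920 = 7/110.
There are C(4,2) = 6 such orderings, each equally likely, so P = 6 × 7/110 = 21/55.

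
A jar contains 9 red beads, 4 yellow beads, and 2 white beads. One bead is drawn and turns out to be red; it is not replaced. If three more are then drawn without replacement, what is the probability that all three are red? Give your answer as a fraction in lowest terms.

2/13

With the first bead removed, 8 red remain out of 14.
P = 8/14 × 7/13 × 6/12 = 336/2184 = 2/13.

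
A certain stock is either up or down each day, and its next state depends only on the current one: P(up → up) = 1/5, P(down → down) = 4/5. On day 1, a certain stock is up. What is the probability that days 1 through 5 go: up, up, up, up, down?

Day 1 is given. For each transition, use the conditional probability from the current state:
P(up | up) = 1/5; P(up | up) = 1/5; P(up | up) = 1/5; P(down | up) = 4/5.
P = 1/5 × 1/5 × 1/5 × 4/5 = 4/625.

4/625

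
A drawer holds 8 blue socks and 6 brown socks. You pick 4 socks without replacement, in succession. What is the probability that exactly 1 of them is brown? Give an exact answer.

One ordering (brown drawn first) has probability 6/14 × 8/13 × 7/12 × 6/11 = 2016/24024 = 12/143.
There are C(4,1) = 4 such orderings, each equally likely, so P = 4 × 12/143 = 48/143.

48/143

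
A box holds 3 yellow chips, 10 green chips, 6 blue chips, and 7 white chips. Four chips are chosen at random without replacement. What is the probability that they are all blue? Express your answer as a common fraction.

3/2990

P = 6/26 × 5/25 × 4/24 × 3/23 = 360/358800 = 3/2990.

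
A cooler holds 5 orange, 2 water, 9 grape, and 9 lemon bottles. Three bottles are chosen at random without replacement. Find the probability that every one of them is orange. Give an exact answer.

P(every draw is orange) = 5/25 × 4/24 × 3/23 = 60/13800 = 1/230.

1/230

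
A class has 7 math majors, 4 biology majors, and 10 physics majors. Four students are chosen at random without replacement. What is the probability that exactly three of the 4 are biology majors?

One ordering (biology majors drawn first) has probability 4/21 × 3/20 × 2/19 × 17/18 = 408/143640 = 17/5985.
There are C(4,3) = 4 such orderings, each equally likely, so P = 4 × 17/5985 = 68/5985.

68/5985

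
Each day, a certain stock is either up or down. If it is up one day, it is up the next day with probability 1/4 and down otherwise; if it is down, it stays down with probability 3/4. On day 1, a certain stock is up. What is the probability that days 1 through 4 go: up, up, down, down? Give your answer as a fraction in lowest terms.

9/64

Day 1 is given. For each transition, use the conditional probability from the current state:
P(up | up) = 1/4; P(down | up) = 3/4; P(down | down) = 3/4.
P = 1/4 × 3/4 × 3/4 = 9/64.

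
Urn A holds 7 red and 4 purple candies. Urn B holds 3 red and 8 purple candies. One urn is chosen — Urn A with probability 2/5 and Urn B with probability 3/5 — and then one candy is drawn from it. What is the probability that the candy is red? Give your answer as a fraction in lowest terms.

23/55

From Urn A: P(red) = 7/11.
From Urn B: P(red) = 3/11.
Total probability = (2/5)(7/11) + (3/5)(3/11) = 23/55.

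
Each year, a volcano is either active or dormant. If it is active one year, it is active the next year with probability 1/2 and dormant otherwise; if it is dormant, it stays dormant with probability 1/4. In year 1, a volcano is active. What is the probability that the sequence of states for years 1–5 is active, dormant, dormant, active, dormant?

Year 1 is given. For each transition, use the conditional probability from the current state:
P(dormant | active) = 1/2; P(dormant | dormant) = 1/4; P(active | dormant) = 3/4; P(dormant | active) = 1/2.
P = 1/2 × 1/4 × 3/4 × 1/2 = 3/64.

3/64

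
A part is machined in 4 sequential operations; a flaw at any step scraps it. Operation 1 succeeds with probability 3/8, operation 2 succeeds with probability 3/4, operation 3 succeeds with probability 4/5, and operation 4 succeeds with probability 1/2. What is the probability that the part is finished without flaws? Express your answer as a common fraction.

Multiplying along the chain,
P = 3/8 × 3/4 × 4/5 × 1/2 = 36/320 = 9/80.

9/80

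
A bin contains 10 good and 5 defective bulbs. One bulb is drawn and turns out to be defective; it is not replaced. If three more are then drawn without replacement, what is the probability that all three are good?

After the first draw, 10 of the remaining 14 bulbs are good.
P = 10/14 × 9/13 × 8/12 = 720/2184 = 30/91.

30/91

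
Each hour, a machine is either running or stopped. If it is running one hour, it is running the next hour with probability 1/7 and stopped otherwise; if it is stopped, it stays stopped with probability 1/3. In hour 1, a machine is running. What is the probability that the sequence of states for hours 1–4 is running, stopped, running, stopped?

Hour 1 is given. For each transition, use the conditional probability from the current state:
P(stopped | running) = 6/7; P(running | stopped) = 2/3; P(stopped | running) = 6/7.
P = 6/7 × 2/3 × 6/7 = 72/147 = 24/49.

24/49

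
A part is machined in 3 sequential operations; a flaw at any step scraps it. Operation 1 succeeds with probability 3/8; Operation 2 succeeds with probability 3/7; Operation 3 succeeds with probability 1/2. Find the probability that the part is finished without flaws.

The events are sequential, so multiply the conditional probabilities:
P = 3/8 × 3/7 × 1/2 = 9/112.

9/112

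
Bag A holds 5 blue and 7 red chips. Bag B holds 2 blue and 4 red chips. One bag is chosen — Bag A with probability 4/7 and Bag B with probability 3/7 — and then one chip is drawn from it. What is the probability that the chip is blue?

From Bag A: P(blue) = 5/12.
From Bag B: P(blue) = 2/6.
Total probability = (4/7)(5/12) + (3/7)(2/6) = 8/21.

8/21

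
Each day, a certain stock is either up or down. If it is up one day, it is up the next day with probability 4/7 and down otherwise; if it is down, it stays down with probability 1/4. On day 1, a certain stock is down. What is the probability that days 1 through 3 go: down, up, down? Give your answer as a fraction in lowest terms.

9/28

Day 1 is given. For each transition, use the conditional probability from the current state:
P(up | down) = 3/4; P(down | up) = 3/7.
P = 3/4 × 3/7 = 9/28.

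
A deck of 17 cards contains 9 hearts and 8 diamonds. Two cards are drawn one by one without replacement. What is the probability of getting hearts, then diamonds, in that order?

Each draw changes the counts, so multiply the conditional probabilities along the sequence:
P = 9/17 × 8/16 = 72/272 = 9/34.

9/34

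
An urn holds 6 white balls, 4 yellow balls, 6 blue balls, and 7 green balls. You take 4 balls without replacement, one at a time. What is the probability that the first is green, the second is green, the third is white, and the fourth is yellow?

Multiply the probability of each draw given the previous ones:
P = 7/23 × 6/22 × 6/21 × 4/20 = 1008/212520 = 6/1265.

6/1265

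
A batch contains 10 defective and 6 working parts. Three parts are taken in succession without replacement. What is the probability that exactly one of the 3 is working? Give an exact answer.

27/56

One ordering (working drawn first) has probability 6/16 × 10/15 × 9/14 = 540/3360 = 9/56.
There are C(3,1) = 3 such orderings, each equally likely, so P = 3 × 9/56 = 27/56.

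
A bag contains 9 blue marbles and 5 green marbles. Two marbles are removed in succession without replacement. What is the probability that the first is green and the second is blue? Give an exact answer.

Chain rule:
P = 5/14 × 9/13 = 45/182.

45/182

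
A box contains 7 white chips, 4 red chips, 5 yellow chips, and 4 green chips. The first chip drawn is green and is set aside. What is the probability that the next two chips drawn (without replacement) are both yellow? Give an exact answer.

After the first draw, 5 of the remaining 19 chips are yellow.
P = 5/19 × 4/18 = 20/342 = 10/171.

10/171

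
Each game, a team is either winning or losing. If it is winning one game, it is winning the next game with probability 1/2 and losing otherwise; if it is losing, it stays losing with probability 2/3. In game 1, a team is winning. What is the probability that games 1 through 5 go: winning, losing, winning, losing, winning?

Game 1 is given. For each transition, use the conditional probability from the current state:
P(losing | winning) = 1/2; P(winning | losing) = 1/3; P(losing | winning) = 1/2; P(winning | losing) = 1/3.
P = 1/2 × 1/3 × 1/2 × 1/3 = 1/36.

1/36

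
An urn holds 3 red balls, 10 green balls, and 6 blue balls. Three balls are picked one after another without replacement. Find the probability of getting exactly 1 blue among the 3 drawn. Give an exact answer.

One ordering (blue drawn first) has probability 6/19 × 13/18 × 12/17 = 936/5814 = 52/323.
There are C(3,1) = 3 such orderings, each equally likely, so P = 3 × 52/323 = 156/323.

156/323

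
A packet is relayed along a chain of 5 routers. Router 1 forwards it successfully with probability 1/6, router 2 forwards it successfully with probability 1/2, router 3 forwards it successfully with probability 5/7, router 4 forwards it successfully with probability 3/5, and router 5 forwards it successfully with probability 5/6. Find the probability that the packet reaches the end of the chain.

The events are sequential, so multiply the conditional probabilities:
P = 1/6 × 1/2 × 5/7 × 3/5 × 5/6 = 75/2520 = 5/168.

5/168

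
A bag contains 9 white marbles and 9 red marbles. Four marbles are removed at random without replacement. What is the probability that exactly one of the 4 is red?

One ordering (red drawn first) has probability 9/18 × 9/17 × 8/16 × 7/15 = 4536/73440 = 21/340.
There are C(4,1) = 4 such orderings, each equally likely, so P = 4 × 21/340 = 21/85.

21/85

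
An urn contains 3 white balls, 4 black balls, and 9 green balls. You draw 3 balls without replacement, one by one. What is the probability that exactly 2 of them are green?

9/20

One ordering (green drawn first) has probability 9/16 × 8/15 × 7/14 = 504/3360 = 3/20.
There are C(3,2) = 3 such orderings, each equally likely, so P = 3 × 3/20 = 9/20.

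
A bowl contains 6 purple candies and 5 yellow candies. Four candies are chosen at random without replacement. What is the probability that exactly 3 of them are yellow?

One ordering (yellow drawn first) has probability 5/11 × 4/10 × 3/9 × 6/8 = 360/7920 = 1/22.
There are C(4,3) = 4 such orderings, each equally likely, so P = 4 × 1/22 = 2/11.

2/11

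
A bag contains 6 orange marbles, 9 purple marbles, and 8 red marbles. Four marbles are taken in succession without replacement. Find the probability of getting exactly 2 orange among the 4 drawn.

One ordering (orange drawn first) has probability 6/23 × 5/22 × 17/21 × 16/20 = 8160/212520 = 68/1771.
There are C(4,2) = 6 such orderings, each equally likely, so P = 6 × 68/1771 = 408/1771.

408/1771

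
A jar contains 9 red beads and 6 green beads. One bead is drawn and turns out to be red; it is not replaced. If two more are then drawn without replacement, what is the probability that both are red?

4/13

After the first draw, 8 of the remaining 14 beads are red.
P = 8/14 × 7/13 = 56/182 = 4/13.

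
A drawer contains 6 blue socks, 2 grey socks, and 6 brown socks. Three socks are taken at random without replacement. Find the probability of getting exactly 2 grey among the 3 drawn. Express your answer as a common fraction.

3/91

One ordering (grey drawn first) has probability 2/14 × 1/13 × 12/12 = 24/2184 = 1/91.
There are C(3,2) = 3 such orderings, each equally likely, so P = 3 × 1/91 = 3/91.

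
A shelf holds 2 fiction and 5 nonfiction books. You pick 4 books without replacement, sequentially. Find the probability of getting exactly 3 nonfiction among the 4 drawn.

One ordering (nonfiction drawn first) has probability 5/7 × 4/6 × 3/5 × 2/4 = 120/840 = 1/7.
There are C(4,3) = 4 such orderings, each equally likely, so P = 4 × 1/7 = 4/7.

4/7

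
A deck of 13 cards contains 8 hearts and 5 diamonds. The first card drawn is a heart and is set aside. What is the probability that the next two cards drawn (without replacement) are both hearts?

After the first draw, 7 of the remaining 12 cards are hearts.
P = 7/12 × 6/11 = 42/132 = 7/22.

7/22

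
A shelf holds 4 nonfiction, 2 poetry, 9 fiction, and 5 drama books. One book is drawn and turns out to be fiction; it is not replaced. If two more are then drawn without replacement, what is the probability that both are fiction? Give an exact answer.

28/171

After the first draw, 8 of the remaining 19 books are fiction.
P = 8/19 × 7/18 = 56/342 = 28/171.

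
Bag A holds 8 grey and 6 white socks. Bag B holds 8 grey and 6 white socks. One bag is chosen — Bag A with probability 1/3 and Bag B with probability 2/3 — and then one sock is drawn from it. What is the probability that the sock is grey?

4/7

From Bag A: P(grey) = 8/14.
From Bag B: P(grey) = 8/14.
Total probability = (1/3)(8/14) + (2/3)(8/14) = 4/7.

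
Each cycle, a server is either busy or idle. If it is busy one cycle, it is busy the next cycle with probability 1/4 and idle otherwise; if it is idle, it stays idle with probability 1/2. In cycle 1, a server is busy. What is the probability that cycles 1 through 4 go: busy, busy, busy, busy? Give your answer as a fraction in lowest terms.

1/64

Cycle 1 is given. For each transition, use the conditional probability from the current state:
P(busy | busy) = 1/4; P(busy | busy) = 1/4; P(busy | busy) = 1/4.
P = 1/4 × 1/4 × 1/4 = 1/64.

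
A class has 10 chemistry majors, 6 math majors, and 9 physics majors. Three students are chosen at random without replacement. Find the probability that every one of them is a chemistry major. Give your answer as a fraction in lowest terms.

P = 10/25 × 9/24 × 8/23 = 720/13800 = 6/115.

6/115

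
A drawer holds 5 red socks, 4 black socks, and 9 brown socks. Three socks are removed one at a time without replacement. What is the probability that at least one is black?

P(no black) = 14/18 × 13/17 × 12/16 = 2184/4896 = 91/204.
P(at least one) = 1 − 91/204 = 113/204.

113/204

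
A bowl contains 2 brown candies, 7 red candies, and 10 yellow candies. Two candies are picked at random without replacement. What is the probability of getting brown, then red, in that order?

Chain rule:
P = 2/19 × 7/18 = 14/342 = 7/171.

7/171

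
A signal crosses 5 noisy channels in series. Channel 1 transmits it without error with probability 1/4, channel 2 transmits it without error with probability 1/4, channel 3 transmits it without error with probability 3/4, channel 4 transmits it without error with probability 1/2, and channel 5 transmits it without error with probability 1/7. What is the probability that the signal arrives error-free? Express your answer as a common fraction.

Multiplying along the chain,
P = 1/4 × 1/4 × 3/4 × 1/2 × 1/7 = 3/896.

3/896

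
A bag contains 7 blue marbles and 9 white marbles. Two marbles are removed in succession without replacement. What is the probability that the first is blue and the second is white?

21/80

Multiply the probability of each draw given the previous ones:
P = 7/16 × 9/15 = 63/240 = 21/80.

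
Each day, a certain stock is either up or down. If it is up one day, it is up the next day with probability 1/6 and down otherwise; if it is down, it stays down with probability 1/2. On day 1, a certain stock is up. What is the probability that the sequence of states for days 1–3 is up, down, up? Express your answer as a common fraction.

5/12

Day 1 is given. For each transition, use the conditional probability from the current state:
P(down | up) = 5/6; P(up | down) = 1/2.
P = 5/6 × 1/2 = 5/12.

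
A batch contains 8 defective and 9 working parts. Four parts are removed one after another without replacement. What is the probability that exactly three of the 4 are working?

24/85

One ordering (working drawn first) has probability 9/17 × 8/16 × 7/15 × 8/14 = 4032/57120 = 6/85.
There are C(4,3) = 4 such orderings, each equally likely, so P = 4 × 6/85 = 24/85.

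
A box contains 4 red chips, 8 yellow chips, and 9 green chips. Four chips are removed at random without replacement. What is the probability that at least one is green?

P(no green) = 12/21 × 11/20 × 10/19 × 9/18 = 11880/143640 = 11/133.
P(at least one) = 1 − 11/133 = 122/133.

122/133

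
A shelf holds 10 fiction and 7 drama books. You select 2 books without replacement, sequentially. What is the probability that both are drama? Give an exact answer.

P = 7/17 × 6/16 = 42/272 = 21/136.

21/136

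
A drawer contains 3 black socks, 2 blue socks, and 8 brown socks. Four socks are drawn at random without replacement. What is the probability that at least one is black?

P(no black) = 10/13 × 9/12 × 8/11 × 7/10 = 5040/17160 = 42/143.
P(at least one) = 1 − 42/143 = 101/143.

101/143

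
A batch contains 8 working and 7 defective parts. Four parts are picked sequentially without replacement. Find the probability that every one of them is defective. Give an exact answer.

P(all defective) = 7/15 × 6/14 × 5/13 × 4/12 = 840/32760 = 1/39.

1/39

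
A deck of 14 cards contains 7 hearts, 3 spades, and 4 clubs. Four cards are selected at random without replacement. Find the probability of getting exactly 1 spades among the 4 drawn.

45/91

One ordering (a spade drawn first) has probability 3/14 × 11/13 × 10/12 × 9/11 = 2970/24024 = 45/364.
There are C(4,1) = 4 such orderings, each equally likely, so P = 4 × 45/364 = 45/91.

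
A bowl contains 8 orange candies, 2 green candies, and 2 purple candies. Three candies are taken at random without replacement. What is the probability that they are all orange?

P = 8/12 × 7/11 × 6/10 = 336/1320 = 14/55.

14/55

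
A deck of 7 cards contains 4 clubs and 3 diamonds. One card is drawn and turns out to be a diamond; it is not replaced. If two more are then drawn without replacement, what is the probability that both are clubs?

With the first card removed, 4 clubs remain out of 6.
P = 4/6 × 3/5 = 12/30 = 2/5.

2/5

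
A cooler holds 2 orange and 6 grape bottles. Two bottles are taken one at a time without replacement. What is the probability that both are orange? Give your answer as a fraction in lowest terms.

1/28

P = 2/8 × 1/7 = 2/56 = 1/28.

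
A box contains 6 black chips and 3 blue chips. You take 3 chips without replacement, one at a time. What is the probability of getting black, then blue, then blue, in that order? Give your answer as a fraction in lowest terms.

Multiply the probability of each draw given the previous ones:
P = 6/9 × 3/8 × 2/7 = 36/504 = 1/14.

1/14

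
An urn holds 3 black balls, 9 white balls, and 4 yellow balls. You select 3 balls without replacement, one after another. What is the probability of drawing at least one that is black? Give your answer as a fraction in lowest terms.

137/280

P(no black) = 13/16 × 12/15 × 11/14 = 1716/3360 = 143/280.
P(at least one) = 1 − 143/280 = 137/280.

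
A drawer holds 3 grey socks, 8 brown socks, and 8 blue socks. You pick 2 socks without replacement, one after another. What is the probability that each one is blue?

P(every draw is blue) = 8/19 × 7/18 = 56/342 = 28/171.

28/171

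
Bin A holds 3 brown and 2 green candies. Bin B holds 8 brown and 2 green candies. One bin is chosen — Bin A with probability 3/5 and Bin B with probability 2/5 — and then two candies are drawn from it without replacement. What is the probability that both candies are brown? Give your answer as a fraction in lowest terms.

From Bin A: P(both brown) = (3/5)(2/4) = 3/10.
From Bin B: P(both brown) = (8/10)(7/9) = 28/45.
Total probability = (3/5)(3/10) + (2/5)(28/45) = 193/450.

193/450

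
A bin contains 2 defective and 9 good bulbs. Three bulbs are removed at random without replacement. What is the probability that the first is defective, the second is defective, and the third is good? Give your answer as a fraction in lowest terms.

Multiply the probability of each draw given the previous ones:
P = 2/11 × 1/10 × 9/9 = 18/990 = 1/55.

1/55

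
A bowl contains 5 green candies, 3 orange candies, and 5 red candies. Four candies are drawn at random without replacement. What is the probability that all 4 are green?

P(every draw is green) = 5/13 × 4/12 × 3/11 × 2/10 = 120/17160 = 1/143.

1/143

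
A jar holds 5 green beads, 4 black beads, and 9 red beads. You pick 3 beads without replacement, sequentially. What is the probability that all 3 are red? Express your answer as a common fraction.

7/68

P = 9/18 × 8/17 × 7/16 = 504/4896 = 7/68.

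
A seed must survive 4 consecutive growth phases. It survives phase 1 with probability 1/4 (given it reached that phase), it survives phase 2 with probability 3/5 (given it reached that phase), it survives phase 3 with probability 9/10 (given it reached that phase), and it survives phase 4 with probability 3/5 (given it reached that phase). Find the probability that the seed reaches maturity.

81/1000

The events are sequential, so multiply the conditional probabilities:
P = 1/4 × 3/5 × 9/10 × 3/5 = 81/1000.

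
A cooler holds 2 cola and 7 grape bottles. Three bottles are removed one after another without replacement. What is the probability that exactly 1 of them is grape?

1/12

One ordering (grape drawn first) has probability 7/9 × 2/8 × 1/7 = 14/504 = 1/36.
There are C(3,1) = 3 such orderings, each equally likely, so P = 3 × 1/36 = 1/12.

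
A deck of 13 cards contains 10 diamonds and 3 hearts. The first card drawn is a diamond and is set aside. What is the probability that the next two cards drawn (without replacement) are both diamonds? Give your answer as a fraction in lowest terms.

6/11

With the first card removed, 9 diamonds remain out of 12.
P = 9/12 × 8/11 = 72/132 = 6/11.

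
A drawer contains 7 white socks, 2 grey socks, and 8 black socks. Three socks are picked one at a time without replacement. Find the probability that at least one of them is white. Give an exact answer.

P(no white) = 10/17 × 9/16 × 8/15 = 720/4080 = 3/17.
P(at least one) = 1 − 3/17 = 14/17.

14/17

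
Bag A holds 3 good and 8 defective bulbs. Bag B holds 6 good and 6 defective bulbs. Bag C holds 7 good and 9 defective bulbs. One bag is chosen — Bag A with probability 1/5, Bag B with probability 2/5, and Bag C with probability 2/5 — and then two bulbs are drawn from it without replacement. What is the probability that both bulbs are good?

189/1100

From Bag A: P(both good) = (3/11)(2/10) = 3/55.
From Bag B: P(both good) = (6/12)(5/11) = 5/22.
From Bag C: P(both good) = (7/16)(6/15) = 7/40.
Total probability = (1/5)(3/55) + (2/5)(5/22) + (2/5)(7/40) = 189/1100.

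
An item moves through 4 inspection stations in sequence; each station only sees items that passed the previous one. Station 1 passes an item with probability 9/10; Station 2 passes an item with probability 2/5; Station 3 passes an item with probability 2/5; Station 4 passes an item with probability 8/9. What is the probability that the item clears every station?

16/125

Each stage is reached only if all earlier stages succeed, so
P = 9/10 × 2/5 × 2/5 × 8/9 = 288/2250 = 16/125.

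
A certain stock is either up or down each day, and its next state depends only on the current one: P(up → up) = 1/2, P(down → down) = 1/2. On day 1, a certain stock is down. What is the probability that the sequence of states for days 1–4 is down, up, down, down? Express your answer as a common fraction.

1/8

Day 1 is given. For each transition, use the conditional probability from the current state:
P(up | down) = 1/2; P(down | up) = 1/2; P(down | down) = 1/2.
P = 1/2 × 1/2 × 1/2 = 1/8.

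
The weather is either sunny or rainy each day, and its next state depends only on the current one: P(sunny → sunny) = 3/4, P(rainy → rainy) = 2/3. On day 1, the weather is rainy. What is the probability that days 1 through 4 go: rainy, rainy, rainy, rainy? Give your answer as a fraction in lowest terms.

Day 1 is given. For each transition, use the conditional probability from the current state:
P(rainy | rainy) = 2/3; P(rainy | rainy) = 2/3; P(rainy | rainy) = 2/3.
P = 2/3 × 2/3 × 2/3 = 8/27.

8/27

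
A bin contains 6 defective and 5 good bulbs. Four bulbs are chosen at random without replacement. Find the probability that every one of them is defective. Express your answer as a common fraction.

1/22

P = 6/11 × 5/10 × 4/9 × 3/8 = 360/7920 = 1/22.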